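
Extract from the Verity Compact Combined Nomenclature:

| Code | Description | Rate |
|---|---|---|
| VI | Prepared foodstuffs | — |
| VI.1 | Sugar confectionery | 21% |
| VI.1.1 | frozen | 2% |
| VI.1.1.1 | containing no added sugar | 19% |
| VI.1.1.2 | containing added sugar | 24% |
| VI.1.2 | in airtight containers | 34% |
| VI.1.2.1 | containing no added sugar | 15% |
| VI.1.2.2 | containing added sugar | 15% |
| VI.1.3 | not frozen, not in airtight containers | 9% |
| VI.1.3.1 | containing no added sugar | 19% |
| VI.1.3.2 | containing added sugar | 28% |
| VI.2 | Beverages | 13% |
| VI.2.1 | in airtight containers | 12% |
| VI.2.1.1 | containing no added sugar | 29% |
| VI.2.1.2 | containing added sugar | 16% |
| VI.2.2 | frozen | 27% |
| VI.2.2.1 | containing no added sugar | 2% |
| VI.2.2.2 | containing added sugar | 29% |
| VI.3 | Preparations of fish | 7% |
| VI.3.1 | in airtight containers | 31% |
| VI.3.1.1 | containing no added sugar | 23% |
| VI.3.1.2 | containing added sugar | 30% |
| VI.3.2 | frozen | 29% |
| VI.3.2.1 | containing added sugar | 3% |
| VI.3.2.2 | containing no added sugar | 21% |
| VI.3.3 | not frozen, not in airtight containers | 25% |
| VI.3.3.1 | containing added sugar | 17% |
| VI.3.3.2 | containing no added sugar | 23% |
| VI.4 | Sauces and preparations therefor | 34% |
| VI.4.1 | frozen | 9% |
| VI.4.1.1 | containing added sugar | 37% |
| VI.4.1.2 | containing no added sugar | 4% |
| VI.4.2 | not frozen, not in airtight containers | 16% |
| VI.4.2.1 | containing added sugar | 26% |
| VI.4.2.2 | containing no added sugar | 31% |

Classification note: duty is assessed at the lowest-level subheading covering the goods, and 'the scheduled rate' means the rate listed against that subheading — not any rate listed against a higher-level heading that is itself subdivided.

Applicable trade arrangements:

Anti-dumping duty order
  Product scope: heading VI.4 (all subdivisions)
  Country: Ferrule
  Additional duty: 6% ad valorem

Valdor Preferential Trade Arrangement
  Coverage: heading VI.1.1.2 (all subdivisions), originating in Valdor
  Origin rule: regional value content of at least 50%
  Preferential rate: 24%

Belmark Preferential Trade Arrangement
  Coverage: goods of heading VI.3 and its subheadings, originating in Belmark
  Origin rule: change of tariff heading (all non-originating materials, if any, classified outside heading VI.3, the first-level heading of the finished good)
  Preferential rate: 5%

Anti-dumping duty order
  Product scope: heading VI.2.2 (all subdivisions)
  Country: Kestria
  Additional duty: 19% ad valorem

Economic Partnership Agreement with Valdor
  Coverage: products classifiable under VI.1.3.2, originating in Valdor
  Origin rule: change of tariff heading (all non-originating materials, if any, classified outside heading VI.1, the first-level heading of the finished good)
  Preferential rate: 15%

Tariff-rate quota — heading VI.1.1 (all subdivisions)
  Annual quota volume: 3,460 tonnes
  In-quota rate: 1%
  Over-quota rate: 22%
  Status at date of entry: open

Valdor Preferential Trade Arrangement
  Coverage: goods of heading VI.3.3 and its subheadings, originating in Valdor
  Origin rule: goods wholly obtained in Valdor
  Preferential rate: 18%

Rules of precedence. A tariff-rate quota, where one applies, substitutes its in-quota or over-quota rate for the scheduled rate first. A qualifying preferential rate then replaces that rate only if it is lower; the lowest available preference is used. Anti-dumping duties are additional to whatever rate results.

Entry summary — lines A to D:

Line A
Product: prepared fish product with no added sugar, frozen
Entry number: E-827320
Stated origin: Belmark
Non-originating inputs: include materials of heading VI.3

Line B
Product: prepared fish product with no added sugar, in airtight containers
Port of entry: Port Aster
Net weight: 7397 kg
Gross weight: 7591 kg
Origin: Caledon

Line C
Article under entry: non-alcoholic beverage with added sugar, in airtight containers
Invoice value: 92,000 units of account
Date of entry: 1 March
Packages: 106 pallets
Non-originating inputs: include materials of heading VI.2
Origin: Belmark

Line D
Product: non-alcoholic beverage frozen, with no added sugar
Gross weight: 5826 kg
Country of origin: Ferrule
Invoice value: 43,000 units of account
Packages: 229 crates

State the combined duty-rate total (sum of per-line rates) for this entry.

62%

Line A: prepared fish product → VI.3; frozen → VI.3.2; with no added sugar → VI.3.2.2. Scheduled 21%. Belmark agreement on VI.3: CTH not met. → 21%.
Line B: prepared fish product → VI.3; in airtight containers → VI.3.1; with no added sugar → VI.3.1.1. Scheduled 23%. No special measure applies. → 23%.
Line C: non-alcoholic beverage → VI.2; in airtight containers → VI.2.1; with added sugar → VI.2.1.2. Scheduled 16%. Belmark agreement on VI.3: VI.2.1.2 not covered. → 16%.
Line D: non-alcoholic beverage → VI.2; frozen → VI.2.2; with no added sugar → VI.2.2.1. Scheduled 2%. No special measure applies. → 2%.
Sum: 21% + 23% + 16% + 2% = 62%.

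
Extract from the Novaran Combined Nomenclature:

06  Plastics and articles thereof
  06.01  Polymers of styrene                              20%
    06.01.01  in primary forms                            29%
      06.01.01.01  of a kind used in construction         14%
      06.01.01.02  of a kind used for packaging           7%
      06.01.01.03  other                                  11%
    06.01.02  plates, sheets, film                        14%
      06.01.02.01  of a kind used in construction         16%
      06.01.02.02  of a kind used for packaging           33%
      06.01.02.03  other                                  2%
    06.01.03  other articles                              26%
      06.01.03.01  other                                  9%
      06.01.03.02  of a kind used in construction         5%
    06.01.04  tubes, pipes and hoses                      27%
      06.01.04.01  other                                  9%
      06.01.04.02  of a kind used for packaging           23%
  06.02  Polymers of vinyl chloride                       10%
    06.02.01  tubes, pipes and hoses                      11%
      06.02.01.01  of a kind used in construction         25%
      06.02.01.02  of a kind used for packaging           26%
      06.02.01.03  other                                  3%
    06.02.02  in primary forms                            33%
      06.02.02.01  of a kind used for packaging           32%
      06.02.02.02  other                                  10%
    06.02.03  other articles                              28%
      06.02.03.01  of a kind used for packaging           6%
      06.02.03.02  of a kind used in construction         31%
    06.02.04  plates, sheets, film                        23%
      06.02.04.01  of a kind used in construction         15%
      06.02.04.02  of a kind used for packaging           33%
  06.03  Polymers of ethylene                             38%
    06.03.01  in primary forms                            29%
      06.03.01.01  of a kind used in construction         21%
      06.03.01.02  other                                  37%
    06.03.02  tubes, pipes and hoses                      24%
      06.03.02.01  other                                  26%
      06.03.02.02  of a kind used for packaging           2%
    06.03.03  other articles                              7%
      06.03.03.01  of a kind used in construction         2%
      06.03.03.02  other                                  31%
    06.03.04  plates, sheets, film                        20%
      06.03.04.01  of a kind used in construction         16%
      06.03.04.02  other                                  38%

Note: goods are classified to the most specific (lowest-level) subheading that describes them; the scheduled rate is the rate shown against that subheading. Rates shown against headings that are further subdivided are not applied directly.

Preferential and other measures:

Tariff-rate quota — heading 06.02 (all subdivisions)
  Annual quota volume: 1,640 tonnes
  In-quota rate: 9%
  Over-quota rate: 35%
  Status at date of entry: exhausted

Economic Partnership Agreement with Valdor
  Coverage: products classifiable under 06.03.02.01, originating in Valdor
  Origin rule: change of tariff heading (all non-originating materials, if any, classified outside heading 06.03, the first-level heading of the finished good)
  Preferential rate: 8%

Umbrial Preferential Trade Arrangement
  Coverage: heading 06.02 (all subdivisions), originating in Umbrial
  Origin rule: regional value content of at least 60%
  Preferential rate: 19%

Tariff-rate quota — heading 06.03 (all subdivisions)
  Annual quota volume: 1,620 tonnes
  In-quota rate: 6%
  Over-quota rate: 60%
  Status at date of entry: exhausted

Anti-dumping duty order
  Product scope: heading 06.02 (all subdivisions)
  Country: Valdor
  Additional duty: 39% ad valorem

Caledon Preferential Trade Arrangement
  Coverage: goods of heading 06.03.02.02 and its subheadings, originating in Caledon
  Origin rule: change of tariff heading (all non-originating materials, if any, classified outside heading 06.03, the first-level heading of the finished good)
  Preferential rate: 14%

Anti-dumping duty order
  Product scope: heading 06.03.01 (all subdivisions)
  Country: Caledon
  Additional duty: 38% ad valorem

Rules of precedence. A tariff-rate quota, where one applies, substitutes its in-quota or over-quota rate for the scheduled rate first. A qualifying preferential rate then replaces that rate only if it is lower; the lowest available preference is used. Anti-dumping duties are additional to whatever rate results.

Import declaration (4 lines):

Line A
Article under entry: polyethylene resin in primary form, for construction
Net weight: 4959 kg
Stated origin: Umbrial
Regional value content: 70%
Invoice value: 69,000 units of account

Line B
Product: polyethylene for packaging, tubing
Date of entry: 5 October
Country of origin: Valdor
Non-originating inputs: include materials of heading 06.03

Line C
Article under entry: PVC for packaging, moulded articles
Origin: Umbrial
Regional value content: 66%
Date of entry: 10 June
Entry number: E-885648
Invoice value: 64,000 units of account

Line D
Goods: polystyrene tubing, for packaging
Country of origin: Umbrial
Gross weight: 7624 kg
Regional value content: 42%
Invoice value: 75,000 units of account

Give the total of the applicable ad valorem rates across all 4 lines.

Line A: polyethylene → 06.03; resin in primary form → 06.03.01; for construction → 06.03.01.01. Scheduled 21%. quota on 06.03 exhausted → over-quota 60%; Umbrial agreement on 06.02: 06.03.01.01 not covered. → 60%.
Line B: polyethylene → 06.03; tubing → 06.03.02; for packaging → 06.03.02.02. Scheduled 2%. quota on 06.03 exhausted → over-quota 60%; Valdor agreement on 06.03.02.01: 06.03.02.02 not covered. → 60%.
Line C: PVC → 06.02; moulded articles → 06.02.03; for packaging → 06.02.03.01. Scheduled 6%. quota on 06.02 exhausted → over-quota 35%; Umbrial agreement on 06.02: RVC ≥ 60% → 19% available; preferential 19%. → 19%.
Line D: polystyrene → 06.01; tubing → 06.01.04; for packaging → 06.01.04.02. Scheduled 23%. Umbrial agreement on 06.02: 06.01.04.02 not covered. → 23%.
Sum: 60% + 60% + 19% + 23% = 162%.

162%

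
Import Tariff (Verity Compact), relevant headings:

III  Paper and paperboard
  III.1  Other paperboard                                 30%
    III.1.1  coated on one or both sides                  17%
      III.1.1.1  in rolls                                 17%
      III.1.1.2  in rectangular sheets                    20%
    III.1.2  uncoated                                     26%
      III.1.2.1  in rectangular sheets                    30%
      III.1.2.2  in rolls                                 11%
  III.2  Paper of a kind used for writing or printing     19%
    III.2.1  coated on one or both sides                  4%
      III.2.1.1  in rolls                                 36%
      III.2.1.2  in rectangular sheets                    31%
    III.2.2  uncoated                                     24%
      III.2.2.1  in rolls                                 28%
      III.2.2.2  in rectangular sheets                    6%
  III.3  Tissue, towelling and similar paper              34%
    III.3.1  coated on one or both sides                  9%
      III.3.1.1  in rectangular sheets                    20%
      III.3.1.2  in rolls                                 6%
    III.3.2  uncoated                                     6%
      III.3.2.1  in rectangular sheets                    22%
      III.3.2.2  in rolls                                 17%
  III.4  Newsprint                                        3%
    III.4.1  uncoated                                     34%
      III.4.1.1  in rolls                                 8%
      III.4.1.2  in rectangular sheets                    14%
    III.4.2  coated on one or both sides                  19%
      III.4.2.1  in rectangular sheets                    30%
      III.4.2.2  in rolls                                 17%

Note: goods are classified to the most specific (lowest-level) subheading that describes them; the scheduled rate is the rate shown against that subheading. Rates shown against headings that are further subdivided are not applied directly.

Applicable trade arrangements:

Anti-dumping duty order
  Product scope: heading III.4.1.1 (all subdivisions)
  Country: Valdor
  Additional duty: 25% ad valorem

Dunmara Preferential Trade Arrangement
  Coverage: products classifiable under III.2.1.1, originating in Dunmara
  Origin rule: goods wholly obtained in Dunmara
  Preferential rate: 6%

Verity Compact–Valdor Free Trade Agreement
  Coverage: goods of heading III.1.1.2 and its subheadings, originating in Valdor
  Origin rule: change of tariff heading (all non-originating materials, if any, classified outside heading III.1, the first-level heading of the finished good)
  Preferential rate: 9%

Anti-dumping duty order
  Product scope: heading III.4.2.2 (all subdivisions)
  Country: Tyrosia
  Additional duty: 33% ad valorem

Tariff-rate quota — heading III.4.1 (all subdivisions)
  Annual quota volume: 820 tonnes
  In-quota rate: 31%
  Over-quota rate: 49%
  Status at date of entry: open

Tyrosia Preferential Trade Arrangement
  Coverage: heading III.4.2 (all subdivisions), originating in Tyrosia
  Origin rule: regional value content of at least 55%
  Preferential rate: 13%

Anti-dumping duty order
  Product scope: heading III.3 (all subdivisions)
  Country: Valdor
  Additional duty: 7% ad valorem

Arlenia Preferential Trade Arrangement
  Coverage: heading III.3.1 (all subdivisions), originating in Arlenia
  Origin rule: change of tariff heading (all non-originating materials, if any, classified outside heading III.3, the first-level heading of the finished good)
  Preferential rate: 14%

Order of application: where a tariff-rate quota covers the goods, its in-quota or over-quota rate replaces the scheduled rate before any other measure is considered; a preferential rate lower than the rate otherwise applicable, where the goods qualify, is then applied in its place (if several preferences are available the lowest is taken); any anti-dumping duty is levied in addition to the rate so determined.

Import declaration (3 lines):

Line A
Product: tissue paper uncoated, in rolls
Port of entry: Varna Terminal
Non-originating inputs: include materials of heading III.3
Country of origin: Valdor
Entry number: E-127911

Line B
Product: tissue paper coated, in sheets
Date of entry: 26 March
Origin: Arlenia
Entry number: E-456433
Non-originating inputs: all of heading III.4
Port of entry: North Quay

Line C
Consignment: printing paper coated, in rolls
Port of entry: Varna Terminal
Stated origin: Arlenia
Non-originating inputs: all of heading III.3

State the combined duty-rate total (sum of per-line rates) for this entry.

Line A: tissue paper → III.3; uncoated → III.3.2; in rolls → III.3.2.2. Scheduled 17%. Valdor agreement on III.1.1.2: III.3.2.2 not covered; anti-dumping (Valdor, III.3): +7%; total 17% + 7% = 24%. → 24%.
Line B: tissue paper → III.3; coated → III.3.1; in sheets → III.3.1.1. Scheduled 20%. Arlenia agreement on III.3.1: CTH met → 14% available; preferential 14%. → 14%.
Line C: printing paper → III.2; coated → III.2.1; in rolls → III.2.1.1. Scheduled 36%. Arlenia agreement on III.3.1: III.2.1.1 not covered. → 36%.
Sum: 24% + 14% + 36% = 74%.

74%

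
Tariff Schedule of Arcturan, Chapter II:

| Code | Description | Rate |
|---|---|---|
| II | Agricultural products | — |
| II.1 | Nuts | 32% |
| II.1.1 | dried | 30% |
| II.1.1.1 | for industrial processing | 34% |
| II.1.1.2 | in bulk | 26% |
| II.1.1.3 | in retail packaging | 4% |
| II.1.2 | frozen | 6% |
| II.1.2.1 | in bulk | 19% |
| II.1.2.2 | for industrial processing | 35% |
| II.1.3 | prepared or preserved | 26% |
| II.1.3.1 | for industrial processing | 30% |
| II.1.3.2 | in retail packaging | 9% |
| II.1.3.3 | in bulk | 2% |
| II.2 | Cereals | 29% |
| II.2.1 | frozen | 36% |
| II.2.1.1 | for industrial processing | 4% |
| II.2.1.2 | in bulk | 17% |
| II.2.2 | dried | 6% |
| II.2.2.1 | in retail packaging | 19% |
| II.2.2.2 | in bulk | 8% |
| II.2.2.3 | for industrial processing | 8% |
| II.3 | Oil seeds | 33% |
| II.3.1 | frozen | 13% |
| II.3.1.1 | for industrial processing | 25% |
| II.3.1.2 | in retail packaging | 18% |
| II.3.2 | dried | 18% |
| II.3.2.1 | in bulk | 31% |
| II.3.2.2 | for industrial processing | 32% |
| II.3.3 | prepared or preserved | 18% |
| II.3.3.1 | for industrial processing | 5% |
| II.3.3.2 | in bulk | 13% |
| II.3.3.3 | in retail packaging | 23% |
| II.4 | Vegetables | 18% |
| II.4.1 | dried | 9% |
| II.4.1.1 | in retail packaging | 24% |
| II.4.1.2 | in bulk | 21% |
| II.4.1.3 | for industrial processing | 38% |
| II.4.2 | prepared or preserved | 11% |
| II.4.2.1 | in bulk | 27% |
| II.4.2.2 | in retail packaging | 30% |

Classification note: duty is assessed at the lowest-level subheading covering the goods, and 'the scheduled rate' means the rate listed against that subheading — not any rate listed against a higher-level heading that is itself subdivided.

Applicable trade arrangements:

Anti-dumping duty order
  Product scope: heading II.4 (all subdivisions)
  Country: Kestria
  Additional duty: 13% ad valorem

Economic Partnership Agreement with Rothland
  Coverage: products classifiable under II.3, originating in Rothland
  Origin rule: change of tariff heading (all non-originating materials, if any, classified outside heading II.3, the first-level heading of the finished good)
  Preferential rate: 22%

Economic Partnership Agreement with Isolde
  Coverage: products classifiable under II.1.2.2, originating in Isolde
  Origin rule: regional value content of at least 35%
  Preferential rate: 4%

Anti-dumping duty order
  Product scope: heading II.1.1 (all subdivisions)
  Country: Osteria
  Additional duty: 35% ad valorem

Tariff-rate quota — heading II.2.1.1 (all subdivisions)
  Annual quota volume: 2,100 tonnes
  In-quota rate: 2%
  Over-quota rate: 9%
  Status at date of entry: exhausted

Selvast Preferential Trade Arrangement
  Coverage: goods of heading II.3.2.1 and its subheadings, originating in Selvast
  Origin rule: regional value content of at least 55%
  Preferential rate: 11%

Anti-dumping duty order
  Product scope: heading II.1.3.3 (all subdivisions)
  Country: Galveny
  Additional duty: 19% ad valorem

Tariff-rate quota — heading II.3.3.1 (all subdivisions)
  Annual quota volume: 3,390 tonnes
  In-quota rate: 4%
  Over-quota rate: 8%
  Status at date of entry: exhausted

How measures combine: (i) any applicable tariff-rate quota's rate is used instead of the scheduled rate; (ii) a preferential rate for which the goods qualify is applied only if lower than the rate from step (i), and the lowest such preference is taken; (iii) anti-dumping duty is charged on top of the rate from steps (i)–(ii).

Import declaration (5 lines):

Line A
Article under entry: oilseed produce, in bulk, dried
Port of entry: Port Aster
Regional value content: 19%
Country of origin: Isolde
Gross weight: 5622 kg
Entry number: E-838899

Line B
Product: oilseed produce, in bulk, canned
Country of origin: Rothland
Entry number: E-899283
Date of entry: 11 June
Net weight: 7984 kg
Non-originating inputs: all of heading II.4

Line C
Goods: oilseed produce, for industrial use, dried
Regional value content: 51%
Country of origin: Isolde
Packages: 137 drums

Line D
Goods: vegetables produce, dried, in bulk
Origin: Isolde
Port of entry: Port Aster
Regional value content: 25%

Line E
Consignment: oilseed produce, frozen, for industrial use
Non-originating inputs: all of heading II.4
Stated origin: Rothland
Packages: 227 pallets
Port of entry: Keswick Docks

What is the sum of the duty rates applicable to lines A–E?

Line A: oilseed → II.3; dried → II.3.2; in bulk → II.3.2.1. Scheduled 31%. Isolde agreement on II.1.2.2: II.3.2.1 not covered. → 31%.
Line B: oilseed → II.3; canned → II.3.3; in bulk → II.3.3.2. Scheduled 13%. Rothland agreement on II.3: CTH met → 22% available; preference 22% not lower than 13% → no reduction. → 13%.
Line C: oilseed → II.3; dried → II.3.2; for industrial use → II.3.2.2. Scheduled 32%. Isolde agreement on II.1.2.2: II.3.2.2 not covered. → 32%.
Line D: vegetables → II.4; dried → II.4.1; in bulk → II.4.1.2. Scheduled 21%. Isolde agreement on II.1.2.2: II.4.1.2 not covered. → 21%.
Line E: oilseed → II.3; frozen → II.3.1; for industrial use → II.3.1.1. Scheduled 25%. Rothland agreement on II.3: CTH met → 22% available; preferential 22%. → 22%.
Sum: 31% + 13% + 32% + 21% + 22% = 119%.

119%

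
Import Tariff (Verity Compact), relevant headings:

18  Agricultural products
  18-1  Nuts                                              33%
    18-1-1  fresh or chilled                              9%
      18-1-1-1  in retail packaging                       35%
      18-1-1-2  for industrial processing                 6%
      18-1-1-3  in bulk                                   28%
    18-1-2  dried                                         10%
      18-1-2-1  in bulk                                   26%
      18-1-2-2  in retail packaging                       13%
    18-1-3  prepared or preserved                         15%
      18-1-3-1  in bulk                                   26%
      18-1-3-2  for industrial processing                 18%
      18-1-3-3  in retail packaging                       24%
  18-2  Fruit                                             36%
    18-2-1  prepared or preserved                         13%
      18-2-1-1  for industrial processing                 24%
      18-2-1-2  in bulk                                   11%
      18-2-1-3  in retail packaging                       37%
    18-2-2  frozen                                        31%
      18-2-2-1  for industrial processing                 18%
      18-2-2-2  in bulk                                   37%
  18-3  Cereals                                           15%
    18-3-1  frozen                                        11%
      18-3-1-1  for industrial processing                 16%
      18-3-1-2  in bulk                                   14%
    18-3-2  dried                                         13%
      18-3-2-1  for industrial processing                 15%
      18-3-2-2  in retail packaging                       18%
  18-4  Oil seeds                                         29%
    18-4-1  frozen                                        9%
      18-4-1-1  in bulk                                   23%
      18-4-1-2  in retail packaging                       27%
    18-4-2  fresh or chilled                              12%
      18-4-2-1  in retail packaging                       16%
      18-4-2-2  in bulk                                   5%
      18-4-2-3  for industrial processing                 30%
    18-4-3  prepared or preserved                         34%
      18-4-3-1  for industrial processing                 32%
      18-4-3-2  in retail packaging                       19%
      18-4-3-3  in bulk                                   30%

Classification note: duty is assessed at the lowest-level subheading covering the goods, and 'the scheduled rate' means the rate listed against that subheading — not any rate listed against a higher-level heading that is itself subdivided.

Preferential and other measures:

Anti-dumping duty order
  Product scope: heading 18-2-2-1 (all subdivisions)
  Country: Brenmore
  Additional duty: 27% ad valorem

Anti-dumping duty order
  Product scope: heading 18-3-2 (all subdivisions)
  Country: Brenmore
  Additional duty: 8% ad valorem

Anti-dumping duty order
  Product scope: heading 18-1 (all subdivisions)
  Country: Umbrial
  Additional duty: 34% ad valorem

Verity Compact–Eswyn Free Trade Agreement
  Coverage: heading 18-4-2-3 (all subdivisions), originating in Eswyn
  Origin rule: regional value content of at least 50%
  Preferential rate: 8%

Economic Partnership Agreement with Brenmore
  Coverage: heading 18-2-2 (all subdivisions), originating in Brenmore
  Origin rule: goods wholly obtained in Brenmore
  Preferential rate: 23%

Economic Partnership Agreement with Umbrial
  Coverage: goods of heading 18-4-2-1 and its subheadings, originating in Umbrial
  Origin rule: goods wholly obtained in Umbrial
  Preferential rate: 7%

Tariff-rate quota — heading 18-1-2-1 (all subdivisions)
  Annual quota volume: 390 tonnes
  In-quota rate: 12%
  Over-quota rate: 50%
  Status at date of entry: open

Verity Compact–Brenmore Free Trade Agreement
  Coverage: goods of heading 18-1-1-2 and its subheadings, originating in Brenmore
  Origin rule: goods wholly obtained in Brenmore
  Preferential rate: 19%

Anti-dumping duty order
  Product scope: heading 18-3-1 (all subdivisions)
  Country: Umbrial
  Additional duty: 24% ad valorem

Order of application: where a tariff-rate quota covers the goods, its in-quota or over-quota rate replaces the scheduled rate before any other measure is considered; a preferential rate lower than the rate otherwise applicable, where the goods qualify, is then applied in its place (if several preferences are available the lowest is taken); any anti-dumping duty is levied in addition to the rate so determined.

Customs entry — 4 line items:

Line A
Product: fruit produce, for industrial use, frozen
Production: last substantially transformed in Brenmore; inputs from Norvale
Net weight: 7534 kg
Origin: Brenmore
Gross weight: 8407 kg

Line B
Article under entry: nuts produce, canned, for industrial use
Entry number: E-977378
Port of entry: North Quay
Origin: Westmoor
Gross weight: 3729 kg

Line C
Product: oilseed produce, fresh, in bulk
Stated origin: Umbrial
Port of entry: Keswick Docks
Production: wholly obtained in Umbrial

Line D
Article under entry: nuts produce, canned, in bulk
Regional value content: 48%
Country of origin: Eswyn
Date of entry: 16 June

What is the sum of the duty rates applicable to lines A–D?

94%

Line A: fruit → 18-2; frozen → 18-2-2; for industrial use → 18-2-2-1. Scheduled 18%. Brenmore agreement on 18-2-2: not wholly obtained; Brenmore agreement on 18-1-1-2: 18-2-2-1 not covered; anti-dumping (Brenmore, 18-2-2-1): +27%; total 18% + 27% = 45%. → 45%.
Line B: nuts → 18-1; canned → 18-1-3; for industrial use → 18-1-3-2. Scheduled 18%. No special measure applies. → 18%.
Line C: oilseed → 18-4; fresh → 18-4-2; in bulk → 18-4-2-2. Scheduled 5%. Umbrial agreement on 18-4-2-1: 18-4-2-2 not covered. → 5%.
Line D: nuts → 18-1; canned → 18-1-3; in bulk → 18-1-3-1. Scheduled 26%. Eswyn agreement on 18-4-2-3: 18-1-3-1 not covered. → 26%.
Sum: 45% + 18% + 5% + 26% = 94%.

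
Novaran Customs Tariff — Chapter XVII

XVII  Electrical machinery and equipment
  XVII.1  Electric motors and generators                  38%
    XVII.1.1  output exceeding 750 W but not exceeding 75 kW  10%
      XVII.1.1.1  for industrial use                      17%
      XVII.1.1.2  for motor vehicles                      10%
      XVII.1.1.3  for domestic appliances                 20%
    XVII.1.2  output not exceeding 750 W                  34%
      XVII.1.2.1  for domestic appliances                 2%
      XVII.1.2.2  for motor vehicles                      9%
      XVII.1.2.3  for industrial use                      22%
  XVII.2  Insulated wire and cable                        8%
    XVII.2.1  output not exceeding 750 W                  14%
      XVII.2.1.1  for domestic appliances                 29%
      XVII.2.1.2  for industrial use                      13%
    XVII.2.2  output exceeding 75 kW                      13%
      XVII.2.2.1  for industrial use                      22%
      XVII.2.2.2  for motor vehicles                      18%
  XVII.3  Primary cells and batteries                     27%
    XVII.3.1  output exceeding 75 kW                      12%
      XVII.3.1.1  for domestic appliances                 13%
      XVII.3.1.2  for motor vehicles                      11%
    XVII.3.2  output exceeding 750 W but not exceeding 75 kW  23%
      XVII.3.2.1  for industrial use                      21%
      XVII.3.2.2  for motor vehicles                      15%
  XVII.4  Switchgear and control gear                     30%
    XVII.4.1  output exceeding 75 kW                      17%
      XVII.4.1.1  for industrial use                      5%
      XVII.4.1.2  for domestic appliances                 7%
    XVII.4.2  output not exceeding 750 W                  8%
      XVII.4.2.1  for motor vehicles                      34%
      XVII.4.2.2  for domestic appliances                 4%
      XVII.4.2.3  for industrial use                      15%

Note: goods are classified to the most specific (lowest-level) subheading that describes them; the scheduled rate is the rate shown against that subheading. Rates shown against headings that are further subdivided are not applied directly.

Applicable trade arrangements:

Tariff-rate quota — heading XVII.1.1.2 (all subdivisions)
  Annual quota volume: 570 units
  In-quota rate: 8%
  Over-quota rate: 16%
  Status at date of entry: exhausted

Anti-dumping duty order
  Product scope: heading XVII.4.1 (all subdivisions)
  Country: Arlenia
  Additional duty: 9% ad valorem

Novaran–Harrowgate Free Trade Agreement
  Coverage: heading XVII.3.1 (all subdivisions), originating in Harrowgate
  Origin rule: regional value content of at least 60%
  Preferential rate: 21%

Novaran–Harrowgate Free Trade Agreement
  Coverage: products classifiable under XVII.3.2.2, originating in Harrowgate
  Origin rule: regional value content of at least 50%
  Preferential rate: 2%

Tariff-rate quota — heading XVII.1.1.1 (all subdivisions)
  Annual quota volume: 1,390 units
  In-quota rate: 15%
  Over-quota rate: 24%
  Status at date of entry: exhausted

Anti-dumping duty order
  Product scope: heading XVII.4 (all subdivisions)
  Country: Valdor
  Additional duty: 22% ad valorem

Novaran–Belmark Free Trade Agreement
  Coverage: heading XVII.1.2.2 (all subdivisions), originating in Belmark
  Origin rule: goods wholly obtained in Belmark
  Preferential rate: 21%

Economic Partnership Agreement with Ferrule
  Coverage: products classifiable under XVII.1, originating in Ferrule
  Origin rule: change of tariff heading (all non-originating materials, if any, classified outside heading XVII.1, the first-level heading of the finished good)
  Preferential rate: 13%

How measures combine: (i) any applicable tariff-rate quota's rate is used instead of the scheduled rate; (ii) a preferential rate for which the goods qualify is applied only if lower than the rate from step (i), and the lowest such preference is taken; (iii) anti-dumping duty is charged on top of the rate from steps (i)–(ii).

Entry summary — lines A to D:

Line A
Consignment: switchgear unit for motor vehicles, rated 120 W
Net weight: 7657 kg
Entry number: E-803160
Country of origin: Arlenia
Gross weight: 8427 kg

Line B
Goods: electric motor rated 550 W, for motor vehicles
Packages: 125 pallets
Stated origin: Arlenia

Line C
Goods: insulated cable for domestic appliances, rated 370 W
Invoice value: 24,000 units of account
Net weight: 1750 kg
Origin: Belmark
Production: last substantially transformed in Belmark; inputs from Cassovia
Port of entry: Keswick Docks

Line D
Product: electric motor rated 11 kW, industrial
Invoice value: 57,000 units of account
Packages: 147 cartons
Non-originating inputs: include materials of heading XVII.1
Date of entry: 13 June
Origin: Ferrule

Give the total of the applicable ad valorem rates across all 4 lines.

96%

Line A: switchgear unit → XVII.4; rated 120 W → XVII.4.2; for motor vehicles → XVII.4.2.1. Scheduled 34%. No special measure applies. → 34%.
Line B: electric motor → XVII.1; rated 550 W → XVII.1.2; for motor vehicles → XVII.1.2.2. Scheduled 9%. No special measure applies. → 9%.
Line C: insulated cable → XVII.2; rated 370 W → XVII.2.1; for domestic appliances → XVII.2.1.1. Scheduled 29%. Belmark agreement on XVII.1.2.2: XVII.2.1.1 not covered. → 29%.
Line D: electric motor → XVII.1; rated 11 kW → XVII.1.1; industrial → XVII.1.1.1. Scheduled 17%. quota on XVII.1.1.1 exhausted → over-quota 24%; Ferrule agreement on XVII.1: CTH not met. → 24%.
Sum: 34% + 9% + 29% + 24% = 96%.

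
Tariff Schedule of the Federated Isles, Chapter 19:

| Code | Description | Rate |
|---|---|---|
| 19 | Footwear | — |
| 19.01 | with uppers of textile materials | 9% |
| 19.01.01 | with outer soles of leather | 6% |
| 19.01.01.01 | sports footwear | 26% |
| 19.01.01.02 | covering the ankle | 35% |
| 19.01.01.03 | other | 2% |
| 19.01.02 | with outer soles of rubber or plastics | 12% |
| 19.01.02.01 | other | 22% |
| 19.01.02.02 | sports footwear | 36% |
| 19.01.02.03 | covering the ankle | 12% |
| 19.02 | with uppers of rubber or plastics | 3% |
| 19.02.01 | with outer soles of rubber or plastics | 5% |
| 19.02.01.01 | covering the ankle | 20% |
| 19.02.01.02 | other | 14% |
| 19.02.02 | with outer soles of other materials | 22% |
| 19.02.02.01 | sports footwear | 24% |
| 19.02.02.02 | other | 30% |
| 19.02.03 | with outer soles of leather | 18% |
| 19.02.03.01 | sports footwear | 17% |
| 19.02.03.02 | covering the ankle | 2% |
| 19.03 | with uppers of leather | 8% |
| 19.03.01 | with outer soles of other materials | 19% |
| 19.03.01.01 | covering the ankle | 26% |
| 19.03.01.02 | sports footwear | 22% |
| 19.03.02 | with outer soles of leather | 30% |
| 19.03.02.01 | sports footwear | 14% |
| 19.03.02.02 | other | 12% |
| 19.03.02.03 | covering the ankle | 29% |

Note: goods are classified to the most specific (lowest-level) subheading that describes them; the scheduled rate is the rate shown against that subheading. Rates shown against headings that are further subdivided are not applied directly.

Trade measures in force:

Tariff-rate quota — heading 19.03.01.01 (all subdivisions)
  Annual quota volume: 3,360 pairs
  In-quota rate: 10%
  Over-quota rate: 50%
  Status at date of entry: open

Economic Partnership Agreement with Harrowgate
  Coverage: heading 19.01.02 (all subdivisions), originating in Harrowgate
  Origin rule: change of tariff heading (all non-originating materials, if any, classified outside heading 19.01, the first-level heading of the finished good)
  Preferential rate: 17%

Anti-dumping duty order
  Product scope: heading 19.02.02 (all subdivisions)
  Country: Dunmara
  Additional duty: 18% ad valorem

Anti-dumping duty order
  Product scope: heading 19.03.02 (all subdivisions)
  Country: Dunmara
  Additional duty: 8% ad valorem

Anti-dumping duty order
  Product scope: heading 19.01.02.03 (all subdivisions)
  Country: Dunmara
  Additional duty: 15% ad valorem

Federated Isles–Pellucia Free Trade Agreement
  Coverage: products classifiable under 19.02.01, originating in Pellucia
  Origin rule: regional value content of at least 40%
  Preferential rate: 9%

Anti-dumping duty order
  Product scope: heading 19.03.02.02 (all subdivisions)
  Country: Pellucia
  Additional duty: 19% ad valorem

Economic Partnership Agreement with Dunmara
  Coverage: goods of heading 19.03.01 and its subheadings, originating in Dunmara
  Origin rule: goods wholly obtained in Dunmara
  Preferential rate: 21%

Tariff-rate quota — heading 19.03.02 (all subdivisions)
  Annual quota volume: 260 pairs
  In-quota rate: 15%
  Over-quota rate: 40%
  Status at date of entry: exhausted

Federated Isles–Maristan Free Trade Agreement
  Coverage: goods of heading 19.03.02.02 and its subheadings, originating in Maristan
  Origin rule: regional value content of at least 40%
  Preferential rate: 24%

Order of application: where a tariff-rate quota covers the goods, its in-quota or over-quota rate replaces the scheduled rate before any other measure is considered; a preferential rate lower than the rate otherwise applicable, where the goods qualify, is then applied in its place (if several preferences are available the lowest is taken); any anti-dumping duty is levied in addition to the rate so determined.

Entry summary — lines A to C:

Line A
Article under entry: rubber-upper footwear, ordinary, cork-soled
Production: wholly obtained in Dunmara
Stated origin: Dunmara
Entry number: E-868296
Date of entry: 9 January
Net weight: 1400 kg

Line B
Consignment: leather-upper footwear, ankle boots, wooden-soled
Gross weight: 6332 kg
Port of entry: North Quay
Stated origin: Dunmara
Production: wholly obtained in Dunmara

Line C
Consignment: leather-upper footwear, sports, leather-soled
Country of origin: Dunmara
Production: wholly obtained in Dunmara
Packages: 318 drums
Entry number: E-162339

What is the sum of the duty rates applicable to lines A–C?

106%

Line A: rubber-upper → 19.02; cork-soled → 19.02.02; ordinary → 19.02.02.02. Scheduled 30%. Dunmara agreement on 19.03.01: 19.02.02.02 not covered; anti-dumping (Dunmara, 19.02.02): +18%; total 30% + 18% = 48%. → 48%.
Line B: leather-upper → 19.03; wooden-soled → 19.03.01; ankle boots → 19.03.01.01. Scheduled 26%. quota on 19.03.01.01 open → in-quota 10%; Dunmara agreement on 19.03.01: wholly obtained → 21% available; preference 21% not lower than 10% → no reduction. → 10%.
Line C: leather-upper → 19.03; leather-soled → 19.03.02; sports → 19.03.02.01. Scheduled 14%. quota on 19.03.02 exhausted → over-quota 40%; Dunmara agreement on 19.03.01: 19.03.02.01 not covered; anti-dumping (Dunmara, 19.03.02): +8%; total 40% + 8% = 48%. → 48%.
Sum: 48% + 10% + 48% = 106%.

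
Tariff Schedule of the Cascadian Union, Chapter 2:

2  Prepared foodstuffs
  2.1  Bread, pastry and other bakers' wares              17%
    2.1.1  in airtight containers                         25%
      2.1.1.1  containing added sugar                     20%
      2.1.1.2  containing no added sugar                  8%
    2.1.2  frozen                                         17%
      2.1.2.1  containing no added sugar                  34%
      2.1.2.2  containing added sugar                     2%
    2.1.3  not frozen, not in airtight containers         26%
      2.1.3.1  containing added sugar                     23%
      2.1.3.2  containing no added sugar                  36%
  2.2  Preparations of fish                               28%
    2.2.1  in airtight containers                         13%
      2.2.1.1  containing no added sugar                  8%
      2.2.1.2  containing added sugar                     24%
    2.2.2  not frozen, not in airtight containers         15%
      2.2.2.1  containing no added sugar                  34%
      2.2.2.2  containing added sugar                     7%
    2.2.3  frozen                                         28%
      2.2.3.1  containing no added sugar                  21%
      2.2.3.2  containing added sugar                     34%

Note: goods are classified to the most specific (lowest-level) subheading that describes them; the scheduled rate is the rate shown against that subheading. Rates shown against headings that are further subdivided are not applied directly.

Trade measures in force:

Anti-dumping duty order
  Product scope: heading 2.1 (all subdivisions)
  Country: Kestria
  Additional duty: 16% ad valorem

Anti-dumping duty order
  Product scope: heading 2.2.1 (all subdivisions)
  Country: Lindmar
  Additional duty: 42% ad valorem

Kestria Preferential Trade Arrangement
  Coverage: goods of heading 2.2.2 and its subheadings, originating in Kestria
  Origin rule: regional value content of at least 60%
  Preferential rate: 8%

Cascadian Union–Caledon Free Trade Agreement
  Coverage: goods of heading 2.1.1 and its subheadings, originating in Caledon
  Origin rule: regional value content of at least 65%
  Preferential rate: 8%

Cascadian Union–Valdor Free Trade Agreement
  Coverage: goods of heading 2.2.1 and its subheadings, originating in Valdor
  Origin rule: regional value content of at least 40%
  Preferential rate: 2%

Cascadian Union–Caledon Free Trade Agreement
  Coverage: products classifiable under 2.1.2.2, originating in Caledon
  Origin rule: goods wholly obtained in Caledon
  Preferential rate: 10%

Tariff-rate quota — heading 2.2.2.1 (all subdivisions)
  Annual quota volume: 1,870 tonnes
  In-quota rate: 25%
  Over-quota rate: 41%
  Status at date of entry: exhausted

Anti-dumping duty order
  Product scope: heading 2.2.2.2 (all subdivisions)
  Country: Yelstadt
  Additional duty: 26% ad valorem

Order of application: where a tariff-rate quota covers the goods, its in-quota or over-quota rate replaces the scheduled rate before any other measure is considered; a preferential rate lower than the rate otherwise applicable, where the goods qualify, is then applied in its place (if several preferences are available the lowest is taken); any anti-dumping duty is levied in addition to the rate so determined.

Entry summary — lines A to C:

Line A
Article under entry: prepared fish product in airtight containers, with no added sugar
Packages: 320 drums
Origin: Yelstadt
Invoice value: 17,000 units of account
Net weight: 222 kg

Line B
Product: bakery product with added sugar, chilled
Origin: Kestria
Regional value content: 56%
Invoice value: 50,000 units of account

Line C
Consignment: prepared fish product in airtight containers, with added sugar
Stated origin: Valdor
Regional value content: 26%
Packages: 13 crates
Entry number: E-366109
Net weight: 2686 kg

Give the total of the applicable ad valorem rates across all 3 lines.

71%

Line A: prepared fish product → 2.2; in airtight containers → 2.2.1; with no added sugar → 2.2.1.1. Scheduled 8%. No special measure applies. → 8%.
Line B: bakery product → 2.1; chilled → 2.1.3; with added sugar → 2.1.3.1. Scheduled 23%. Kestria agreement on 2.2.2: 2.1.3.1 not covered; anti-dumping (Kestria, 2.1): +16%; total 23% + 16% = 39%. → 39%.
Line C: prepared fish product → 2.2; in airtight containers → 2.2.1; with added sugar → 2.2.1.2. Scheduled 24%. Valdor agreement on 2.2.1: RVC < 40%. → 24%.
Sum: 8% + 39% + 24% = 71%.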